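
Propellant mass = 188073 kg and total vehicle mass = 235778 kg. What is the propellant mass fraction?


PMF = 188073 / 235778 = 0.798

0.798


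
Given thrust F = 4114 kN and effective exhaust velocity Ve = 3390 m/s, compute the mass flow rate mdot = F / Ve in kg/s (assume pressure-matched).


mdot = F / Ve = 4114000 / 3390 = 1213.6 kg/s

1213.6 kg/s


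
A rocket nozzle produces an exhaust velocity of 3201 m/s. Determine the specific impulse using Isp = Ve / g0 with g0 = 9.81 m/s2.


Isp = Ve / g0 = 3201 / 9.81 = 326.3 s

326.3 s


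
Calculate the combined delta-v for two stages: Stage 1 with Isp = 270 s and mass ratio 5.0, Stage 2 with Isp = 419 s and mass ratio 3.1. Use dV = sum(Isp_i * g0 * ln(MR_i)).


dV1 = 270 * 9.81 * ln(5.0) = 4262.9 m/s
dV2 = 419 * 9.81 * ln(3.1) = 4650.5 m/s
Total dV = 4262.9 + 4650.5 = 8913.4 m/s ~ 8913 m/s

8913 m/s


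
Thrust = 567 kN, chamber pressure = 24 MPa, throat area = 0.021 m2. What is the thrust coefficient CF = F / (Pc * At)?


CF = 567000 / (24e6 * 0.021) = 1.12

1.12


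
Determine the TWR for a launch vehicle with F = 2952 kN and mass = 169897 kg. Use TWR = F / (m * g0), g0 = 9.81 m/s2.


TWR = 2952000 / (169897 * 9.81) = 1.77

1.77


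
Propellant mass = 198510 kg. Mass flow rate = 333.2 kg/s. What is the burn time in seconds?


tb = 198510 / 333.2 = 595.8 s

595.8 s


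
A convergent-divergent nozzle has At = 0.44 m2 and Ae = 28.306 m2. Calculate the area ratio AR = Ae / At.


AR = 28.306 / 0.44 = 64.3

64.3


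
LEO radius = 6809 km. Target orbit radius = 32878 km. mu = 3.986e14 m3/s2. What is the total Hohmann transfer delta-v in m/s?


V1 = sqrt(mu/r1) = 7651.15 m/s
dV1 = V1*(sqrt(2*r2/(r1+r2)) - 1) = 2197.36 m/s
V2 = sqrt(mu/r2) = 3481.9 m/s
dV2 = V2*(1 - sqrt(2*r1/(r1+r2))) = 1442.28 m/s
Total dV = 3640 m/s

3640 m/s


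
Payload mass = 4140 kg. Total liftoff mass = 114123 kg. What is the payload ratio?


PR = 4140 / 114123 = 0.0363

0.0363


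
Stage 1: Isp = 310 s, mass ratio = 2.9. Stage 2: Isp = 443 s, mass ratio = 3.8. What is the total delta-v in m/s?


dV1 = 310 * 9.81 * ln(2.9) = 3237.9 m/s
dV2 = 443 * 9.81 * ln(3.8) = 5801.7 m/s
Total dV = 3237.9 + 5801.7 = 9039.6 m/s ~ 9040 m/s

9040 m/s


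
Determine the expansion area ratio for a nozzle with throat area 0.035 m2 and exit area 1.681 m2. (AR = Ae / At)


AR = 1.681 / 0.035 = 48.0

48.0


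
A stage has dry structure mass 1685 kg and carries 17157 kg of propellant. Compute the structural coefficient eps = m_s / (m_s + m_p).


eps = 1685 / (1685 + 17157) = 0.0894

0.0894


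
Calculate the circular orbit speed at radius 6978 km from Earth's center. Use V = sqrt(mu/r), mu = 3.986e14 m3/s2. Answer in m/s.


V = sqrt(3.986e14 / 6978000) = 7558 m/s

7558 m/s


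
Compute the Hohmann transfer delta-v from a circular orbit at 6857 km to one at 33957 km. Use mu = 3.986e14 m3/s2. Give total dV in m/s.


V1 = sqrt(mu/r1) = 7624.33 m/s
dV1 = V1*(sqrt(2*r2/(r1+r2)) - 1) = 2210.72 m/s
V2 = sqrt(mu/r2) = 3426.13 m/s
dV2 = V2*(1 - sqrt(2*r1/(r1+r2))) = 1440.12 m/s
Total dV = 3651 m/s

3651 m/s


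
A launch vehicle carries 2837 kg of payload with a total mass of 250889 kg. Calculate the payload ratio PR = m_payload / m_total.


PR = 2837 / 250889 = 0.0113

0.0113


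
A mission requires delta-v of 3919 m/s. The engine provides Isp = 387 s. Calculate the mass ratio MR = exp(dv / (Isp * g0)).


Ve = 387 * 9.81 = 3796.47 m/s
MR = exp(3919 / 3796.47) = 2.807

2.807


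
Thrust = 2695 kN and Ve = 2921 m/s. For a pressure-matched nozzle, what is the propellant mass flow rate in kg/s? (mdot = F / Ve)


mdot = F / Ve = 2695000 / 2921 = 922.6 kg/s

922.6 kg/s


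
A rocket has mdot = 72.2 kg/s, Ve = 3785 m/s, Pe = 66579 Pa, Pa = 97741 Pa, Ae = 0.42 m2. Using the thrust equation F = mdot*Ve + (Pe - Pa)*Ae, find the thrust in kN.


F = 72.2 * 3785 + (66579 - 97741) * 0.42 = 260189.0 N = 260.2 kN

260.2 kN


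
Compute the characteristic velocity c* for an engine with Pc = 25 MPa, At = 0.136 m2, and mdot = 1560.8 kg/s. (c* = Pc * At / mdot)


c* = 25e6 * 0.136 / 1560.8 = 2178 m/s

2178 m/s


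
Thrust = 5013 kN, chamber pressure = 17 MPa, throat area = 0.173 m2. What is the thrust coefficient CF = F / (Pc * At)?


CF = 5013000 / (17e6 * 0.173) = 1.7

1.7


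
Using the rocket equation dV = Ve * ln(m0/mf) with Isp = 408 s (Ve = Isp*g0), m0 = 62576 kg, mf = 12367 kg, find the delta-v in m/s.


Ve = 408 * 9.81 = 4002.48 m/s
dV = 4002.48 * ln(62576/12367) = 6489 m/s

6489 m/s


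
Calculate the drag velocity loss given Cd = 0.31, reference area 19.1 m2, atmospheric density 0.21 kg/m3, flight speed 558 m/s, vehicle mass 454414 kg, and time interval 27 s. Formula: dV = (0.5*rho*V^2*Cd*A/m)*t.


D = 0.5 * 0.21 * 558^2 * 0.31 * 19.1 = 193576.56 N
a = 193576.56 / 454414 = 0.426 m/s2
dV = 0.426 * 27 = 11.5 m/s

11.5 m/s


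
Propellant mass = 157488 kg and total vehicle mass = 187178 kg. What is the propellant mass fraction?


PMF = 157488 / 187178 = 0.841

0.841


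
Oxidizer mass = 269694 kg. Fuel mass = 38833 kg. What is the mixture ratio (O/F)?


MR = 269694 / 38833 = 6.94

6.94


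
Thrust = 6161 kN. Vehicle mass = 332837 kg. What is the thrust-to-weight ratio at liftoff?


TWR = 6161000 / (332837 * 9.81) = 1.89

1.89


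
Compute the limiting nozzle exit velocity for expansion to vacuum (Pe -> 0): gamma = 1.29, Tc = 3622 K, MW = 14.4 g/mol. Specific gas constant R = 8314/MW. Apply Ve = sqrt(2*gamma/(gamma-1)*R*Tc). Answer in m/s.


R = 8314 / 14.4 = 577.36 J/(kg.K)
Ve = sqrt(2 * 1.29 / (1.29 - 1) * 577.36 * 3622) = 4313 m/s

4313 m/s


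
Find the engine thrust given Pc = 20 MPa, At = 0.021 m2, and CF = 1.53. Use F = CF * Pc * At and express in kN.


F = 1.53 * 20e6 * 0.021 = 642600.0 N = 642.6 kN

642.6 kN


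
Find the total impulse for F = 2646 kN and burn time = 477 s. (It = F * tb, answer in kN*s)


It = 2646 * 477 = 1262142 kN*s

1262142 kN*s


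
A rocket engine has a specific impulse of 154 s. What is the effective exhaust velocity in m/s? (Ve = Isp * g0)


Ve = Isp * g0 = 154 * 9.81 = 1510.7 m/s

1510.7 m/s


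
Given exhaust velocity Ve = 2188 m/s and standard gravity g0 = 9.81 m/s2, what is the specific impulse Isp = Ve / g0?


Isp = Ve / g0 = 2188 / 9.81 = 223.0 s

223.0 s


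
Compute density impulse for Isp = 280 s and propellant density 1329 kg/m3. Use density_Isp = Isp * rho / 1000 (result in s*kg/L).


rho*Isp = 280 * 1329 / 1000 = 372 s*kg/L

372 s*kg/L


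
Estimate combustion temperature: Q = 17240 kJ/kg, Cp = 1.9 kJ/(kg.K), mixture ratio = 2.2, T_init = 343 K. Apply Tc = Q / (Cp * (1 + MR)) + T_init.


Tc = 17240 / (1.9 * (1 + 2.2)) + 343 = 3179 K

3179 K


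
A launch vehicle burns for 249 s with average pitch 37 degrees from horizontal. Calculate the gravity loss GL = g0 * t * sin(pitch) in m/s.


GL = 9.81 * 249 * sin(37 deg) = 1470 m/s

1470 m/s


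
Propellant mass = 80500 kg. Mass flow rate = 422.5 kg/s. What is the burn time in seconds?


tb = 80500 / 422.5 = 190.5 s

190.5 s


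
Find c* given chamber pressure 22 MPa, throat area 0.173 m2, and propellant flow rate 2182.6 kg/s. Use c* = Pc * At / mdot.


c* = 22e6 * 0.173 / 2182.6 = 1744 m/s

1744 m/s


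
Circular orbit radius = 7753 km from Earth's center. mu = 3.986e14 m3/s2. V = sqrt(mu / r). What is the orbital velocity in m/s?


V = sqrt(3.986e14 / 7753000) = 7170 m/s

7170 m/s


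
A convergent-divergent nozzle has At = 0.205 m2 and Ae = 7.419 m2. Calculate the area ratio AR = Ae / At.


AR = 7.419 / 0.205 = 36.2

36.2


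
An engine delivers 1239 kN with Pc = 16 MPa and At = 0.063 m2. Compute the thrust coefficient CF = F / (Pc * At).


CF = 1239000 / (16e6 * 0.063) = 1.23

1.23


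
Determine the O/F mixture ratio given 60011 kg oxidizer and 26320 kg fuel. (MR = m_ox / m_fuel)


MR = 60011 / 26320 = 2.28

2.28


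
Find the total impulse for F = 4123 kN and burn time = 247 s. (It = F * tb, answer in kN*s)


It = 4123 * 247 = 1018381 kN*s

1018381 kN*s


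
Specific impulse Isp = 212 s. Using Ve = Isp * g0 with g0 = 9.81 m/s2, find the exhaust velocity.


Ve = Isp * g0 = 212 * 9.81 = 2079.7 m/s

2079.7 m/s


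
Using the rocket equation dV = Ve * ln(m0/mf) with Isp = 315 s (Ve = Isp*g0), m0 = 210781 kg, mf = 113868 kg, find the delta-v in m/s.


Ve = 315 * 9.81 = 3090.15 m/s
dV = 3090.15 * ln(210781/113868) = 1903 m/s

1903 m/s


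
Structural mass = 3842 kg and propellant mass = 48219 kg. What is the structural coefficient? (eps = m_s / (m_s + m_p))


eps = 3842 / (3842 + 48219) = 0.0738

0.0738


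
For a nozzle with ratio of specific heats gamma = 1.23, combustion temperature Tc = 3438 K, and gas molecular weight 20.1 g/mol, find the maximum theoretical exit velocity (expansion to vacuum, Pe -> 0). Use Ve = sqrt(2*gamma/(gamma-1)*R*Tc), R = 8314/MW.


R = 8314 / 20.1 = 413.63 J/(kg.K)
Ve = sqrt(2 * 1.23 / (1.23 - 1) * 413.63 * 3438) = 3900 m/s

3900 m/s


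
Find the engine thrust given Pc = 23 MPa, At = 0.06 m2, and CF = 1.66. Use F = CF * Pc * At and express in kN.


F = 1.66 * 23e6 * 0.06 = 2.2908e+06 N = 2290.8 kN

2290.8 kN


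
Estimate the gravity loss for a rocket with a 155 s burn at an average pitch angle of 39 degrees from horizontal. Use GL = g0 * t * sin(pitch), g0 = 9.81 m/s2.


GL = 9.81 * 155 * sin(39 deg) = 957 m/s

957 m/s


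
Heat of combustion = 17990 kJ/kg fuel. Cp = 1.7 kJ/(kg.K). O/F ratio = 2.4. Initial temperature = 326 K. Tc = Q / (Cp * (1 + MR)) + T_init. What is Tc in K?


Tc = 17990 / (1.7 * (1 + 2.4)) + 326 = 3438 K

3438 K


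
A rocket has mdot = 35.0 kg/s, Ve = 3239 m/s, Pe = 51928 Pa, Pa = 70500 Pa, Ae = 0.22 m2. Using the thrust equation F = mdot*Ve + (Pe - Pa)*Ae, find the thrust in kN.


F = 35.0 * 3239 + (51928 - 70500) * 0.22 = 109279.0 N = 109.3 kN

109.3 kN


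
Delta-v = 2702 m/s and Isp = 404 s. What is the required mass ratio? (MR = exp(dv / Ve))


Ve = 404 * 9.81 = 3963.24 m/s
MR = exp(2702 / 3963.24) = 1.977

1.977


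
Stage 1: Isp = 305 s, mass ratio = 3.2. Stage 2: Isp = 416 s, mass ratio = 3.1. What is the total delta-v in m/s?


dV1 = 305 * 9.81 * ln(3.2) = 3480.2 m/s
dV2 = 416 * 9.81 * ln(3.1) = 4617.2 m/s
Total dV = 3480.2 + 4617.2 = 8097.4 m/s ~ 8097 m/s

8097 m/s


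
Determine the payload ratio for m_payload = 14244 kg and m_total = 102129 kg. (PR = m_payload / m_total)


PR = 14244 / 102129 = 0.1395

0.1395


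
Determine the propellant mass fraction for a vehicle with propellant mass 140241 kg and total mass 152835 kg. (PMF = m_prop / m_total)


PMF = 140241 / 152835 = 0.918

0.918


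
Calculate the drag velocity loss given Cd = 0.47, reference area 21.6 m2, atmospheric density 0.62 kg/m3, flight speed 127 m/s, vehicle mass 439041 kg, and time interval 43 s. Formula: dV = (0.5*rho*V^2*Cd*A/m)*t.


D = 0.5 * 0.62 * 127^2 * 0.47 * 21.6 = 50759.9 N
a = 50759.9 / 439041 = 0.1156 m/s2
dV = 0.1156 * 43 = 5.0 m/s

5.0 m/s


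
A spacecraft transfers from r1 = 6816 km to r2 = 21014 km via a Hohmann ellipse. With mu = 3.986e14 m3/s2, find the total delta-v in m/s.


V1 = sqrt(mu/r1) = 7647.22 m/s
dV1 = V1*(sqrt(2*r2/(r1+r2)) - 1) = 1750.37 m/s
V2 = sqrt(mu/r2) = 4355.26 m/s
dV2 = V2*(1 - sqrt(2*r1/(r1+r2))) = 1307.1 m/s
Total dV = 3057 m/s

3057 m/s


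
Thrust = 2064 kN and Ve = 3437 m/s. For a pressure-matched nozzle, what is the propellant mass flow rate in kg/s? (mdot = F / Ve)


mdot = F / Ve = 2064000 / 3437 = 600.5 kg/s

600.5 kg/s


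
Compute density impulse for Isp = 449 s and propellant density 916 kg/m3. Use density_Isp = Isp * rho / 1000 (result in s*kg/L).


rho*Isp = 449 * 916 / 1000 = 411 s*kg/L

411 s*kg/L


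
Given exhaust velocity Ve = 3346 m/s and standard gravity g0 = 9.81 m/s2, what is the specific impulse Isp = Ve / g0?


Isp = Ve / g0 = 3346 / 9.81 = 341.1 s

341.1 s


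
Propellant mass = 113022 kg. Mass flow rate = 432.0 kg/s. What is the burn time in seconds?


tb = 113022 / 432.0 = 261.6 s

261.6 s


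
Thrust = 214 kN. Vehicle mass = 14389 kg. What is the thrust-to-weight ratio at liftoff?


TWR = 214000 / (14389 * 9.81) = 1.52

1.52


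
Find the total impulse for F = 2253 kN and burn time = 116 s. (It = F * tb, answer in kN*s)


It = 2253 * 116 = 261348 kN*s

261348 kN*s


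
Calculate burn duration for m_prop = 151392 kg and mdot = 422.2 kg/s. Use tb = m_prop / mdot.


tb = 151392 / 422.2 = 358.6 s

358.6 s


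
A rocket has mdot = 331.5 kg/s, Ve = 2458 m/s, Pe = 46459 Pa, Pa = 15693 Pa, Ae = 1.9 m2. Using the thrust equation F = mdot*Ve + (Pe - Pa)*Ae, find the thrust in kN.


F = 331.5 * 2458 + (46459 - 15693) * 1.9 = 873282.0 N = 873.3 kN

873.3 kN


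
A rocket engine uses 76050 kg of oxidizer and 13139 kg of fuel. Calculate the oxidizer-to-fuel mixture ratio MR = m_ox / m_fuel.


MR = 76050 / 13139 = 5.79

5.79


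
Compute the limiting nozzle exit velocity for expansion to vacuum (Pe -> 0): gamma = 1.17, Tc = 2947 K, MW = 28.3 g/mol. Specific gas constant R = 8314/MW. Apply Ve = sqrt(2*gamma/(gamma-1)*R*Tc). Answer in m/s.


R = 8314 / 28.3 = 293.78 J/(kg.K)
Ve = sqrt(2 * 1.17 / (1.17 - 1) * 293.78 * 2947) = 3452 m/s

3452 m/s


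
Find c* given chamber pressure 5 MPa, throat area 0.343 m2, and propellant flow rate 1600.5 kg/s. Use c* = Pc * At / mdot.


c* = 5e6 * 0.343 / 1600.5 = 1072 m/s

1072 m/s


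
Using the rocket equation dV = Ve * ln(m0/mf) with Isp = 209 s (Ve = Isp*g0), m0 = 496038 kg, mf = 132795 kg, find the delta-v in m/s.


Ve = 209 * 9.81 = 2050.29 m/s
dV = 2050.29 * ln(496038/132795) = 2702 m/s

2702 m/s


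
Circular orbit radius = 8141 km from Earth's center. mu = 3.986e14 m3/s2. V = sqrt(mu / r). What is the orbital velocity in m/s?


V = sqrt(3.986e14 / 8141000) = 6997 m/s

6997 m/s


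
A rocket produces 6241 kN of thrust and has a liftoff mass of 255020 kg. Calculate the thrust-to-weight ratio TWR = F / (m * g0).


TWR = 6241000 / (255020 * 9.81) = 2.49

2.49


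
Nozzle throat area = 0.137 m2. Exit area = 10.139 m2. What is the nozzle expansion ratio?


AR = 10.139 / 0.137 = 74.0

74.0


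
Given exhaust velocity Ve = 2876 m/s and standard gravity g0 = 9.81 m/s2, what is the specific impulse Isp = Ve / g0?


Isp = Ve / g0 = 2876 / 9.81 = 293.2 s

293.2 s


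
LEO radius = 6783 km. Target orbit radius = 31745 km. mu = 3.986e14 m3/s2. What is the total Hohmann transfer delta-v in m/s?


V1 = sqrt(mu/r1) = 7665.8 m/s
dV1 = V1*(sqrt(2*r2/(r1+r2)) - 1) = 2174.81 m/s
V2 = sqrt(mu/r2) = 3543.49 m/s
dV2 = V2*(1 - sqrt(2*r1/(r1+r2))) = 1440.83 m/s
Total dV = 3616 m/s

3616 m/s


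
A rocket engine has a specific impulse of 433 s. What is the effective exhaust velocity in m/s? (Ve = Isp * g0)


Ve = Isp * g0 = 433 * 9.81 = 4247.7 m/s

4247.7 m/s


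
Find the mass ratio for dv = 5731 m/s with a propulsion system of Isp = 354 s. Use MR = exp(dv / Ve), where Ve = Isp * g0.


Ve = 354 * 9.81 = 3472.74 m/s
MR = exp(5731 / 3472.74) = 5.208

5.208


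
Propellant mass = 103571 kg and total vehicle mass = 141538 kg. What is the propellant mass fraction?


PMF = 103571 / 141538 = 0.732

0.732


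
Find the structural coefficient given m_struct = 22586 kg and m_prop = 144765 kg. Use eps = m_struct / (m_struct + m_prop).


eps = 22586 / (22586 + 144765) = 0.135

0.135


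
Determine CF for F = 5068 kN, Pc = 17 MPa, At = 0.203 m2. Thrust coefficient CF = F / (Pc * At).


CF = 5068000 / (17e6 * 0.203) = 1.47

1.47


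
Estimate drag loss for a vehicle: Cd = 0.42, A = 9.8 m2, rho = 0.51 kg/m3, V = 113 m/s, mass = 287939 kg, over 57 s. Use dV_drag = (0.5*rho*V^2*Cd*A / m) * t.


D = 0.5 * 0.51 * 113^2 * 0.42 * 9.8 = 13402.09 N
a = 13402.09 / 287939 = 0.0465 m/s2
dV = 0.0465 * 57 = 2.7 m/s

2.7 m/s


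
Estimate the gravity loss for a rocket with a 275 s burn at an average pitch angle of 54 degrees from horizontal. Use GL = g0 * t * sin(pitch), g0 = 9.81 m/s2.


GL = 9.81 * 275 * sin(54 deg) = 2183 m/s

2183 m/s


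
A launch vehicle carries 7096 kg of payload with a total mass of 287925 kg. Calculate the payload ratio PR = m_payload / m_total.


PR = 7096 / 287925 = 0.0246

0.0246


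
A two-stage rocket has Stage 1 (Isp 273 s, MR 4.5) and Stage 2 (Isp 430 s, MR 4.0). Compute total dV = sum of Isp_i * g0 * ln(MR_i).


dV1 = 273 * 9.81 * ln(4.5) = 4028.1 m/s
dV2 = 430 * 9.81 * ln(4.0) = 5847.8 m/s
Total dV = 4028.1 + 5847.8 = 9875.9 m/s ~ 9876 m/s

9876 m/s


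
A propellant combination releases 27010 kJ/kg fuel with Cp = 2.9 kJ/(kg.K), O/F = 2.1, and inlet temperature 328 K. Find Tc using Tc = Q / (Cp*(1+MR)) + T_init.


Tc = 27010 / (2.9 * (1 + 2.1)) + 328 = 3332 K

3332 K


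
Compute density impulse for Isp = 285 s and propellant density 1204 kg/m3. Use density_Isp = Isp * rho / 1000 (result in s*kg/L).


rho*Isp = 285 * 1204 / 1000 = 343 s*kg/L

343 s*kg/L


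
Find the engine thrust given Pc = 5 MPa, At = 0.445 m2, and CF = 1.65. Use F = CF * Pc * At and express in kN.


F = 1.65 * 5e6 * 0.445 = 3.6712e+06 N = 3671.2 kN

3671.2 kN


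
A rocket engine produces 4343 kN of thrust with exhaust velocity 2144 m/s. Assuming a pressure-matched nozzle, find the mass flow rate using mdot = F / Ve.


mdot = F / Ve = 4343000 / 2144 = 2025.7 kg/s

2025.7 kg/s


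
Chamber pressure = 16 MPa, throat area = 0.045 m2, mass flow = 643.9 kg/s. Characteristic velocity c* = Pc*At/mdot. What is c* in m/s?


c* = 16e6 * 0.045 / 643.9 = 1118 m/s

1118 m/s


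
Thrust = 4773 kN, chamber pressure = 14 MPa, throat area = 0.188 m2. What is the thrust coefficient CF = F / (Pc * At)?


CF = 4773000 / (14e6 * 0.188) = 1.81

1.81


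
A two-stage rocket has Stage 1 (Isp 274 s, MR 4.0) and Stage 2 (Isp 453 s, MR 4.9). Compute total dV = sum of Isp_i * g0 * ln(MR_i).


dV1 = 274 * 9.81 * ln(4.0) = 3726.3 m/s
dV2 = 453 * 9.81 * ln(4.9) = 7062.5 m/s
Total dV = 3726.3 + 7062.5 = 10788.8 m/s ~ 10789 m/s

10789 m/s


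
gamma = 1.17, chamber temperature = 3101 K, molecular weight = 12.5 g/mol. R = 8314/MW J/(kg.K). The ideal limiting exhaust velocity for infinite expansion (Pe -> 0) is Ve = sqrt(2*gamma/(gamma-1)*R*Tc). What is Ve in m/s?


R = 8314 / 12.5 = 665.12 J/(kg.K)
Ve = sqrt(2 * 1.17 / (1.17 - 1) * 665.12 * 3101) = 5328 m/s

5328 m/s


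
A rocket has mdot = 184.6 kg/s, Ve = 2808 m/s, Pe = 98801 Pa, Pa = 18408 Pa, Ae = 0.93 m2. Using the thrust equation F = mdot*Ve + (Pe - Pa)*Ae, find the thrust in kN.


F = 184.6 * 2808 + (98801 - 18408) * 0.93 = 593122.0 N = 593.1 kN

593.1 kN


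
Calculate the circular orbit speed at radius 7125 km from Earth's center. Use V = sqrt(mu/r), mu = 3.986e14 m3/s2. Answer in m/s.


V = sqrt(3.986e14 / 7125000) = 7480 m/s

7480 m/s


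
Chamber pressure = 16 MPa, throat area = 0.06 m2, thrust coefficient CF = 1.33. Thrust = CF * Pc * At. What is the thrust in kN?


F = 1.33 * 16e6 * 0.06 = 1.2768e+06 N = 1276.8 kN

1276.8 kN


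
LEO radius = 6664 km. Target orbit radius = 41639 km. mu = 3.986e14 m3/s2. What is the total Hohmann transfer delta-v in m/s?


V1 = sqrt(mu/r1) = 7733.95 m/s
dV1 = V1*(sqrt(2*r2/(r1+r2)) - 1) = 2421.04 m/s
V2 = sqrt(mu/r2) = 3093.99 m/s
dV2 = V2*(1 - sqrt(2*r1/(r1+r2))) = 1468.76 m/s
Total dV = 3890 m/s

3890 m/s


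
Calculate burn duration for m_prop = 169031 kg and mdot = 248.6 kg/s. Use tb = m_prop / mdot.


tb = 169031 / 248.6 = 679.9 s

679.9 s


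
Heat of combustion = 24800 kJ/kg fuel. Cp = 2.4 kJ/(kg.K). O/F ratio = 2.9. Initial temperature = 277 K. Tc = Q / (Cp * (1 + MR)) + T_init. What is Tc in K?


Tc = 24800 / (2.4 * (1 + 2.9)) + 277 = 2927 K

2927 K


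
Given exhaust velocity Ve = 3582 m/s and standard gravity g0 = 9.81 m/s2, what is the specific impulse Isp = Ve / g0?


Isp = Ve / g0 = 3582 / 9.81 = 365.1 s

365.1 s


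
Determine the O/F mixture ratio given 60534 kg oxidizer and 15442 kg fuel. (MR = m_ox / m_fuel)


MR = 60534 / 15442 = 3.92

3.92


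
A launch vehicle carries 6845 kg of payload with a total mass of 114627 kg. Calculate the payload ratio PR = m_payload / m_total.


PR = 6845 / 114627 = 0.0597

0.0597


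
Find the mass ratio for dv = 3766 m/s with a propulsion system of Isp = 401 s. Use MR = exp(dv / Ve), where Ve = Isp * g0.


Ve = 401 * 9.81 = 3933.81 m/s
MR = exp(3766 / 3933.81) = 2.605

2.605


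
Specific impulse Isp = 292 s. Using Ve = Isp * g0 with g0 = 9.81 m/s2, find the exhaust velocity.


Ve = Isp * g0 = 292 * 9.81 = 2864.5 m/s

2864.5 m/s


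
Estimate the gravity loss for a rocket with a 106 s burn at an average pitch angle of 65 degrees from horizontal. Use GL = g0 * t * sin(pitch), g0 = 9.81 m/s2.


GL = 9.81 * 106 * sin(65 deg) = 942 m/s

942 m/s


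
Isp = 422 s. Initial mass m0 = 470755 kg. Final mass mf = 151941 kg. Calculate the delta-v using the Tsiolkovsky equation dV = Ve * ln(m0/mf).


Ve = 422 * 9.81 = 4139.82 m/s
dV = 4139.82 * ln(470755/151941) = 4681 m/s

4681 m/s


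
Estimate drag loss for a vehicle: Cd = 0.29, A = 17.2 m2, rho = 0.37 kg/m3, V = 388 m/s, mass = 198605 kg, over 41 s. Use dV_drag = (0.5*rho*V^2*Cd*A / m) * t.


D = 0.5 * 0.37 * 388^2 * 0.29 * 17.2 = 138918.99 N
a = 138918.99 / 198605 = 0.6995 m/s2
dV = 0.6995 * 41 = 28.7 m/s

28.7 m/s


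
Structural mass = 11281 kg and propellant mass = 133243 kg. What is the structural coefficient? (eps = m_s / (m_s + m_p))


eps = 11281 / (11281 + 133243) = 0.0781

0.0781


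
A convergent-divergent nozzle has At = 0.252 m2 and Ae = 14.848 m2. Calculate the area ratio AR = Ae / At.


AR = 14.848 / 0.252 = 58.9

58.9


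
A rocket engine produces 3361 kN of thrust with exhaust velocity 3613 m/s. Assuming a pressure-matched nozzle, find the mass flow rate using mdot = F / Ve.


mdot = F / Ve = 3361000 / 3613 = 930.3 kg/s

930.3 kg/s


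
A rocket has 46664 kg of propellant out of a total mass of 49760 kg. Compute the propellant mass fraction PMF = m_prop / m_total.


PMF = 46664 / 49760 = 0.938

0.938


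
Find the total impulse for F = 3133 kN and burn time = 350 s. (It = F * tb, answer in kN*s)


It = 3133 * 350 = 1096550 kN*s

1096550 kN*s


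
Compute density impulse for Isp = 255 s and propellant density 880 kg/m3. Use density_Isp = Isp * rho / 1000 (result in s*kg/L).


rho*Isp = 255 * 880 / 1000 = 224 s*kg/L

224 s*kg/L


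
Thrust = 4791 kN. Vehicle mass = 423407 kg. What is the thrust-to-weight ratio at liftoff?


TWR = 4791000 / (423407 * 9.81) = 1.15

1.15


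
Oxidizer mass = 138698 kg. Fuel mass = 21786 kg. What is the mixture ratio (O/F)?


MR = 138698 / 21786 = 6.37

6.37


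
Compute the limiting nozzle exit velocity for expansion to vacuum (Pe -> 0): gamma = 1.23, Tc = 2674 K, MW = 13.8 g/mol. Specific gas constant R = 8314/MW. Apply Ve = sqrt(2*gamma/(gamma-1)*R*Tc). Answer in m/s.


R = 8314 / 13.8 = 602.46 J/(kg.K)
Ve = sqrt(2 * 1.23 / (1.23 - 1) * 602.46 * 2674) = 4151 m/s

4151 m/s


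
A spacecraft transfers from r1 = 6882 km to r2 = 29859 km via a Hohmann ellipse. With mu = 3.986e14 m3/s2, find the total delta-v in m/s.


V1 = sqrt(mu/r1) = 7610.47 m/s
dV1 = V1*(sqrt(2*r2/(r1+r2)) - 1) = 2092.14 m/s
V2 = sqrt(mu/r2) = 3653.68 m/s
dV2 = V2*(1 - sqrt(2*r1/(r1+r2))) = 1417.4 m/s
Total dV = 3510 m/s

3510 m/s


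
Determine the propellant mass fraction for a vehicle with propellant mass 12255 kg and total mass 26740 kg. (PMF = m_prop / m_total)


PMF = 12255 / 26740 = 0.458

0.458


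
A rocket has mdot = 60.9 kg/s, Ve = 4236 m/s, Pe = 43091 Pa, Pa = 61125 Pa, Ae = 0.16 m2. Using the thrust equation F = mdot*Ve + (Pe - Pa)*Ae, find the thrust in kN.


F = 60.9 * 4236 + (43091 - 61125) * 0.16 = 255087.0 N = 255.1 kN

255.1 kN


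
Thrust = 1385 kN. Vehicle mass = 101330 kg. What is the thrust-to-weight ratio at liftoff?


TWR = 1385000 / (101330 * 9.81) = 1.39

1.39


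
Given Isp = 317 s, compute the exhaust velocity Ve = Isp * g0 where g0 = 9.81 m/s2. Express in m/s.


Ve = Isp * g0 = 317 * 9.81 = 3109.8 m/s

3109.8 m/s


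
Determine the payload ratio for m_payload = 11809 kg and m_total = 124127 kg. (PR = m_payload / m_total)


PR = 11809 / 124127 = 0.0951

0.0951


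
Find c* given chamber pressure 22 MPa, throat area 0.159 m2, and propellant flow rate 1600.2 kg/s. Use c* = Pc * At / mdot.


c* = 22e6 * 0.159 / 1600.2 = 2186 m/s

2186 m/s


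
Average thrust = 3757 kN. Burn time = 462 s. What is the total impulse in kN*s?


It = 3757 * 462 = 1735734 kN*s

1735734 kN*s


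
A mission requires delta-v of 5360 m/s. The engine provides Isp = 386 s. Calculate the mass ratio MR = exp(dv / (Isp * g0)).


Ve = 386 * 9.81 = 3786.66 m/s
MR = exp(5360 / 3786.66) = 4.119

4.119


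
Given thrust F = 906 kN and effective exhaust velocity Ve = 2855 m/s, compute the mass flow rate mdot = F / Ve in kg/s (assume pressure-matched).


mdot = F / Ve = 906000 / 2855 = 317.3 kg/s

317.3 kg/s


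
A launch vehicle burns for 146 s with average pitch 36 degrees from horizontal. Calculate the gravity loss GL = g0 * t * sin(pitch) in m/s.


GL = 9.81 * 146 * sin(36 deg) = 842 m/s

842 m/s


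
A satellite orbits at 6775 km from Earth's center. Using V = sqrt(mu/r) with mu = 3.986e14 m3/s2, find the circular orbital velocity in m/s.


V = sqrt(3.986e14 / 6775000) = 7670 m/s

7670 m/s


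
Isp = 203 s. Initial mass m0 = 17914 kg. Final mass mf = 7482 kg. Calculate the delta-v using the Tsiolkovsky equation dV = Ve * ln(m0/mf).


Ve = 203 * 9.81 = 1991.43 m/s
dV = 1991.43 * ln(17914/7482) = 1739 m/s

1739 m/s


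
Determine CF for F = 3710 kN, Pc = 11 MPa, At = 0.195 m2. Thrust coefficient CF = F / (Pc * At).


CF = 3710000 / (11e6 * 0.195) = 1.73

1.73


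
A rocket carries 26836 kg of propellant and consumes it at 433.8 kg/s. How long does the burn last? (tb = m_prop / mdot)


tb = 26836 / 433.8 = 61.9 s

61.9 s


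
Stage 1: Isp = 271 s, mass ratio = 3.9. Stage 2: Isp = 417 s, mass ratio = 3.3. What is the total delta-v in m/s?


dV1 = 271 * 9.81 * ln(3.9) = 3618.2 m/s
dV2 = 417 * 9.81 * ln(3.3) = 4884.1 m/s
Total dV = 3618.2 + 4884.1 = 8502.3 m/s ~ 8502 m/s

8502 m/s


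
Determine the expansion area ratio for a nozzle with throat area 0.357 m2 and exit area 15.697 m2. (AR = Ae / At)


AR = 15.697 / 0.357 = 44.0

44.0


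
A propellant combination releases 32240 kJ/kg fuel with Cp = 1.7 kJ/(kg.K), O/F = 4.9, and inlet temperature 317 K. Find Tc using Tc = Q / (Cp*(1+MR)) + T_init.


Tc = 32240 / (1.7 * (1 + 4.9)) + 317 = 3531 K

3531 K


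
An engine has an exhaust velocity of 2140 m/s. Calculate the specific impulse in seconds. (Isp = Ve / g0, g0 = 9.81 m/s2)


Isp = Ve / g0 = 2140 / 9.81 = 218.1 s

218.1 s


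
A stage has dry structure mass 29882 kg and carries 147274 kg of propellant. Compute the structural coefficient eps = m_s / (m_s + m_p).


eps = 29882 / (29882 + 147274) = 0.1687

0.1687


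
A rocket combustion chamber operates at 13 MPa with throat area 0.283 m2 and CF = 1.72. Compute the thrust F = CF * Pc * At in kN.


F = 1.72 * 13e6 * 0.283 = 6.3279e+06 N = 6327.9 kN

6327.9 kN


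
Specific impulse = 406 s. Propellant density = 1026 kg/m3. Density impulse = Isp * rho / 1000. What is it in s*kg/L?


rho*Isp = 406 * 1026 / 1000 = 417 s*kg/L

417 s*kg/L


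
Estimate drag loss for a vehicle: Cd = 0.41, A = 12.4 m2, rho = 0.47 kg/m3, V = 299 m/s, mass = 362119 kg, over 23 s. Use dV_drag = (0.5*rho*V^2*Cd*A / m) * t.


D = 0.5 * 0.47 * 299^2 * 0.41 * 12.4 = 106810.95 N
a = 106810.95 / 362119 = 0.295 m/s2
dV = 0.295 * 23 = 6.8 m/s

6.8 m/s


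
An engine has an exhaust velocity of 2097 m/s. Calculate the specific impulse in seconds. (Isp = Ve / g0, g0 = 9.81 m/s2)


Isp = Ve / g0 = 2097 / 9.81 = 213.8 s

213.8 s


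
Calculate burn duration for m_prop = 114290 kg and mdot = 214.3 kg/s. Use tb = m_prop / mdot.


tb = 114290 / 214.3 = 533.3 s

533.3 s


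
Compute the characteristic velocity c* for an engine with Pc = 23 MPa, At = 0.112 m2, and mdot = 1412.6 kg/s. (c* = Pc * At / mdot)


c* = 23e6 * 0.112 / 1412.6 = 1824 m/s

1824 m/s


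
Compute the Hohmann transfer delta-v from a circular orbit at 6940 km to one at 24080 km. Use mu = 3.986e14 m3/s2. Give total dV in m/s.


V1 = sqrt(mu/r1) = 7578.6 m/s
dV1 = V1*(sqrt(2*r2/(r1+r2)) - 1) = 1864.43 m/s
V2 = sqrt(mu/r2) = 4068.56 m/s
dV2 = V2*(1 - sqrt(2*r1/(r1+r2))) = 1347.02 m/s
Total dV = 3211 m/s

3211 m/s


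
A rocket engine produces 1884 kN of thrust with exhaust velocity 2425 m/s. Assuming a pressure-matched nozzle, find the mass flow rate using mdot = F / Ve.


mdot = F / Ve = 1884000 / 2425 = 776.9 kg/s

776.9 kg/s


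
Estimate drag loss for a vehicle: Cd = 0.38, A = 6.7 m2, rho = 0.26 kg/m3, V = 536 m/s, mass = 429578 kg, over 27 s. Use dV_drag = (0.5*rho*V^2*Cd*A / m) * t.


D = 0.5 * 0.26 * 536^2 * 0.38 * 6.7 = 95089.23 N
a = 95089.23 / 429578 = 0.2214 m/s2
dV = 0.2214 * 27 = 6.0 m/s

6.0 m/s


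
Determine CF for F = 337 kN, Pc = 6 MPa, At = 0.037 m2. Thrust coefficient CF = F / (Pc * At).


CF = 337000 / (6e6 * 0.037) = 1.52

1.52


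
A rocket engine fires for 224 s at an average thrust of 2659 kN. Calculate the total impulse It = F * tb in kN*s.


It = 2659 * 224 = 595616 kN*s

595616 kN*s


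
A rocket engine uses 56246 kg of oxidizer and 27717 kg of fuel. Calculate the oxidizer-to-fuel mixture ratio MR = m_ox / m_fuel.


MR = 56246 / 27717 = 2.03

2.03


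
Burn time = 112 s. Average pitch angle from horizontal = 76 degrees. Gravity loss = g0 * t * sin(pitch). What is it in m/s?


GL = 9.81 * 112 * sin(76 deg) = 1066 m/s

1066 m/s


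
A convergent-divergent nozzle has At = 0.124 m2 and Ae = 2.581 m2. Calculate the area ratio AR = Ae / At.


AR = 2.581 / 0.124 = 20.8

20.8


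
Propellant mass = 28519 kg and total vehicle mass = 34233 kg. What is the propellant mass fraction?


PMF = 28519 / 34233 = 0.833

0.833


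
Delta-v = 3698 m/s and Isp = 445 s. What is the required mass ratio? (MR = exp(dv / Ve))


Ve = 445 * 9.81 = 4365.45 m/s
MR = exp(3698 / 4365.45) = 2.333

2.333


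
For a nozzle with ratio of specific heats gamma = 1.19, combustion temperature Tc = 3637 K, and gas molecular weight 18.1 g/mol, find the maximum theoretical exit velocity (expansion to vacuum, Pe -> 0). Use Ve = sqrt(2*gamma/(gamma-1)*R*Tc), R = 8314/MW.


R = 8314 / 18.1 = 459.34 J/(kg.K)
Ve = sqrt(2 * 1.19 / (1.19 - 1) * 459.34 * 3637) = 4575 m/s

4575 m/s


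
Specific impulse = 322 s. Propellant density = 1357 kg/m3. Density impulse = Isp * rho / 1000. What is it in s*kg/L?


rho*Isp = 322 * 1357 / 1000 = 437 s*kg/L

437 s*kg/L


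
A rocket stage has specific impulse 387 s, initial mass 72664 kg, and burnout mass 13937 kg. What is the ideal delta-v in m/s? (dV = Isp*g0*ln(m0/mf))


Ve = 387 * 9.81 = 3796.47 m/s
dV = 3796.47 * ln(72664/13937) = 6269 m/s

6269 m/s


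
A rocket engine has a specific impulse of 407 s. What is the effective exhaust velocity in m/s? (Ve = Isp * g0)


Ve = Isp * g0 = 407 * 9.81 = 3992.7 m/s

3992.7 m/s


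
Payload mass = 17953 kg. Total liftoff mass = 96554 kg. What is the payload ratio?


PR = 17953 / 96554 = 0.1859

0.1859


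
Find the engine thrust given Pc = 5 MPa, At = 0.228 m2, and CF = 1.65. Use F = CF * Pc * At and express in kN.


F = 1.65 * 5e6 * 0.228 = 1.8810e+06 N = 1881.0 kN

1881.0 kN


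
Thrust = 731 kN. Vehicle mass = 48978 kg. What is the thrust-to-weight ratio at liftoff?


TWR = 731000 / (48978 * 9.81) = 1.52

1.52


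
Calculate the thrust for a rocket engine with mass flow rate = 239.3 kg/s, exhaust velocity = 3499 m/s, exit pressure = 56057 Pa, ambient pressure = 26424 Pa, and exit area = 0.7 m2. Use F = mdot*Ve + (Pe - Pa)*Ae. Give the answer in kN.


F = 239.3 * 3499 + (56057 - 26424) * 0.7 = 858054.0 N = 858.1 kN

858.1 kN


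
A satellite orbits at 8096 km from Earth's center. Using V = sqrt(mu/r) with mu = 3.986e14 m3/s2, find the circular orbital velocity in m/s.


V = sqrt(3.986e14 / 8096000) = 7017 m/s

7017 m/s


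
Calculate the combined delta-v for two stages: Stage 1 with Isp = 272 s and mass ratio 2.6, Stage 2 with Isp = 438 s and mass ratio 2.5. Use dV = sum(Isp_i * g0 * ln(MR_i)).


dV1 = 272 * 9.81 * ln(2.6) = 2549.6 m/s
dV2 = 438 * 9.81 * ln(2.5) = 3937.1 m/s
Total dV = 2549.6 + 3937.1 = 6486.7 m/s ~ 6487 m/s

6487 m/s


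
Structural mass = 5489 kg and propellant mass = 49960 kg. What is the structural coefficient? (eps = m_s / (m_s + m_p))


eps = 5489 / (5489 + 49960) = 0.099

0.099


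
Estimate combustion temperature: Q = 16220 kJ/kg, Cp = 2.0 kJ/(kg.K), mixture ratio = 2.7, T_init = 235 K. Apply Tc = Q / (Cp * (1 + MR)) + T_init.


Tc = 16220 / (2.0 * (1 + 2.7)) + 235 = 2427 K

2427 K


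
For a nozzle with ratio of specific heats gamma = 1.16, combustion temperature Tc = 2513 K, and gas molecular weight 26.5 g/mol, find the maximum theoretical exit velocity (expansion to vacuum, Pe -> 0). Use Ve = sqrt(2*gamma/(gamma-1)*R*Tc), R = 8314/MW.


R = 8314 / 26.5 = 313.74 J/(kg.K)
Ve = sqrt(2 * 1.16 / (1.16 - 1) * 313.74 * 2513) = 3381 m/s

3381 m/s


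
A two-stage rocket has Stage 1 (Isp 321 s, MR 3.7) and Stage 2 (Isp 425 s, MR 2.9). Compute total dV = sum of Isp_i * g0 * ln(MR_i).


dV1 = 321 * 9.81 * ln(3.7) = 4120.0 m/s
dV2 = 425 * 9.81 * ln(2.9) = 4439.0 m/s
Total dV = 4120.0 + 4439.0 = 8559.0 m/s ~ 8559 m/s

8559 m/s


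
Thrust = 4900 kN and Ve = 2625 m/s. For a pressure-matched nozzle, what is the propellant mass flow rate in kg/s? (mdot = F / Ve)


mdot = F / Ve = 4900000 / 2625 = 1866.7 kg/s

1866.7 kg/s


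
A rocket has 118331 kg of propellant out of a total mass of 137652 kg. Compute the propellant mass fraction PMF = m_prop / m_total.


PMF = 118331 / 137652 = 0.86

0.86


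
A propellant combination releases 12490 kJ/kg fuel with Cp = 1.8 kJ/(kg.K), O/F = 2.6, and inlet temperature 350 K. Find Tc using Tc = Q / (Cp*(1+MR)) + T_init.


Tc = 12490 / (1.8 * (1 + 2.6)) + 350 = 2277 K

2277 K


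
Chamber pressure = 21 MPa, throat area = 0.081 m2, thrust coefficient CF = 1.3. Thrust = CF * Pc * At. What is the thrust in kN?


F = 1.3 * 21e6 * 0.081 = 2.2113e+06 N = 2211.3 kN

2211.3 kN


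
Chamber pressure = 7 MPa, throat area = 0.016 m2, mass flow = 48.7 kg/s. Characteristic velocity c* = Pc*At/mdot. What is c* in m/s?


c* = 7e6 * 0.016 / 48.7 = 2300 m/s

2300 m/s


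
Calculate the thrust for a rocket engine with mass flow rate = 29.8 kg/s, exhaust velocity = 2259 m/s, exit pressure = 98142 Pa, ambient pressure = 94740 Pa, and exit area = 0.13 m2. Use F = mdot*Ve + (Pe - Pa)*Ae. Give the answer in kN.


F = 29.8 * 2259 + (98142 - 94740) * 0.13 = 67760.0 N = 67.8 kN

67.8 kN


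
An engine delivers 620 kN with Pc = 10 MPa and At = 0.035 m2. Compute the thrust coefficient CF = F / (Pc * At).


CF = 620000 / (10e6 * 0.035) = 1.77

1.77


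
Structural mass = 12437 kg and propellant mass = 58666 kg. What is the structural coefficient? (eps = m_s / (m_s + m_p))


eps = 12437 / (12437 + 58666) = 0.1749

0.1749


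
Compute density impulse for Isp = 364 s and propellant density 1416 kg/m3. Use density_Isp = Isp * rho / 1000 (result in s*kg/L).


rho*Isp = 364 * 1416 / 1000 = 515 s*kg/L

515 s*kg/L


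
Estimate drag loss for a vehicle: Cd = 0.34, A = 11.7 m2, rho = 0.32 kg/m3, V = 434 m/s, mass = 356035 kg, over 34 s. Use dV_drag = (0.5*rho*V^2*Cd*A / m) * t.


D = 0.5 * 0.32 * 434^2 * 0.34 * 11.7 = 119884.83 N
a = 119884.83 / 356035 = 0.3367 m/s2
dV = 0.3367 * 34 = 11.4 m/s

11.4 m/s


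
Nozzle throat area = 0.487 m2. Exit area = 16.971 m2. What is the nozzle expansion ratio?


AR = 16.971 / 0.487 = 34.8

34.8


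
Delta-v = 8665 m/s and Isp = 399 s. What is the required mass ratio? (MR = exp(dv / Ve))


Ve = 399 * 9.81 = 3914.19 m/s
MR = exp(8665 / 3914.19) = 9.15

9.15


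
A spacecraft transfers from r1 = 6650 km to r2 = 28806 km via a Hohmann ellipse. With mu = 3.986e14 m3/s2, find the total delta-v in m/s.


V1 = sqrt(mu/r1) = 7742.08 m/s
dV1 = V1*(sqrt(2*r2/(r1+r2)) - 1) = 2126.83 m/s
V2 = sqrt(mu/r2) = 3719.86 m/s
dV2 = V2*(1 - sqrt(2*r1/(r1+r2))) = 1441.58 m/s
Total dV = 3568 m/s

3568 m/s


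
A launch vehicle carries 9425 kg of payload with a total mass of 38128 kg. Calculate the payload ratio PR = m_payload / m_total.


PR = 9425 / 38128 = 0.2472

0.2472


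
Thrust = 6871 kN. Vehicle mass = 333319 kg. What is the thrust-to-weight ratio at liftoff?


TWR = 6871000 / (333319 * 9.81) = 2.1

2.1


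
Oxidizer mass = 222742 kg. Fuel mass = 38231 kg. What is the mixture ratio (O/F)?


MR = 222742 / 38231 = 5.83

5.83


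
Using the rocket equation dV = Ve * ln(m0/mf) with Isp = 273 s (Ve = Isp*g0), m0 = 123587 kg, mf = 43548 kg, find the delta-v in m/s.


Ve = 273 * 9.81 = 2678.13 m/s
dV = 2678.13 * ln(123587/43548) = 2794 m/s

2794 m/s


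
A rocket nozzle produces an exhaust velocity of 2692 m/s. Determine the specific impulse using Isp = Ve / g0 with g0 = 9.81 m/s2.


Isp = Ve / g0 = 2692 / 9.81 = 274.4 s

274.4 s


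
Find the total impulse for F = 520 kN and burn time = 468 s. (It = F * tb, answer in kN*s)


It = 520 * 468 = 243360 kN*s

243360 kN*s


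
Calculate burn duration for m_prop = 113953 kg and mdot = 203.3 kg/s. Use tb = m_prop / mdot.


tb = 113953 / 203.3 = 560.5 s

560.5 s


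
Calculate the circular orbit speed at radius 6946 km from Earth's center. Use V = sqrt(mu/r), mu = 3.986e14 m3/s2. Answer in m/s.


V = sqrt(3.986e14 / 6946000) = 7575 m/s

7575 m/s


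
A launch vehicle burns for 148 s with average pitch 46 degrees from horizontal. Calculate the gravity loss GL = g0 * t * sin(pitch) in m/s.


GL = 9.81 * 148 * sin(46 deg) = 1044 m/s

1044 m/s


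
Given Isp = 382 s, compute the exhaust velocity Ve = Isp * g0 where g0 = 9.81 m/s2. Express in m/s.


Ve = Isp * g0 = 382 * 9.81 = 3747.4 m/s

3747.4 m/s


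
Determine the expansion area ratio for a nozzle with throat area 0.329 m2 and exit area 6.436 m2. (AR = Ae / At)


AR = 6.436 / 0.329 = 19.6

19.6


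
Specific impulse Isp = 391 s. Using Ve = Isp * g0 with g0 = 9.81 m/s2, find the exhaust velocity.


Ve = Isp * g0 = 391 * 9.81 = 3835.7 m/s

3835.7 m/s


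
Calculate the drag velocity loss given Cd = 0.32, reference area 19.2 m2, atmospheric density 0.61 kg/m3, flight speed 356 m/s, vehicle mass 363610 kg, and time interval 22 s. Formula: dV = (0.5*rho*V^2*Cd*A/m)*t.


D = 0.5 * 0.61 * 356^2 * 0.32 * 19.2 = 237493.13 N
a = 237493.13 / 363610 = 0.6532 m/s2
dV = 0.6532 * 22 = 14.4 m/s

14.4 m/s


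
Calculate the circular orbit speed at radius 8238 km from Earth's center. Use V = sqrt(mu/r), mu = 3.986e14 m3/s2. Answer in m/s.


V = sqrt(3.986e14 / 8238000) = 6956 m/s

6956 m/s


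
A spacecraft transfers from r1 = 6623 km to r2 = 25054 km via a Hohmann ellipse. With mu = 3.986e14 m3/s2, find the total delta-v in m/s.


V1 = sqrt(mu/r1) = 7757.85 m/s
dV1 = V1*(sqrt(2*r2/(r1+r2)) - 1) = 1999.3 m/s
V2 = sqrt(mu/r2) = 3988.69 m/s
dV2 = V2*(1 - sqrt(2*r1/(r1+r2))) = 1409.4 m/s
Total dV = 3409 m/s

3409 m/s


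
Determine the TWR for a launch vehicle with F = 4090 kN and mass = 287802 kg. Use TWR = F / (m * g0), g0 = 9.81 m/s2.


TWR = 4090000 / (287802 * 9.81) = 1.45

1.45


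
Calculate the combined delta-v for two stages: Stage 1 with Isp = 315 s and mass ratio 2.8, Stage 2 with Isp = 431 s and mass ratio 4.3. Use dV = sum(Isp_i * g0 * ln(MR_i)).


dV1 = 315 * 9.81 * ln(2.8) = 3181.7 m/s
dV2 = 431 * 9.81 * ln(4.3) = 6167.2 m/s
Total dV = 3181.7 + 6167.2 = 9348.9 m/s ~ 9349 m/s

9349 m/s
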